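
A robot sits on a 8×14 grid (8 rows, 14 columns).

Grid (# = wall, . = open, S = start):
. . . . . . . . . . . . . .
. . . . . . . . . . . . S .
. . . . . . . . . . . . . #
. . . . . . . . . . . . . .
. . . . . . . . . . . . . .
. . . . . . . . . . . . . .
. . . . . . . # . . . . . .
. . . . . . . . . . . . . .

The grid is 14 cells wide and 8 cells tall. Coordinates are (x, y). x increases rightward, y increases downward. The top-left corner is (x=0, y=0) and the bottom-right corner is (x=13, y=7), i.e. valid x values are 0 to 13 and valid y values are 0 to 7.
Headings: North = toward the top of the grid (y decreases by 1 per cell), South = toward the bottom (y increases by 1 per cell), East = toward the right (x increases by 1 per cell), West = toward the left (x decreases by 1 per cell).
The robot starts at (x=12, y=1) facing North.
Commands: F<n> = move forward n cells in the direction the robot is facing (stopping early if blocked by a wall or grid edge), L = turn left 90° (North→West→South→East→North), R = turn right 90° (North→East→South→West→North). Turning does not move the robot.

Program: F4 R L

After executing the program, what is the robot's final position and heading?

Answer: Final position: (x=12, y=0), facing North

Derivation:
Start: (x=12, y=1), facing North
  F4: move forward 1/4 (blocked), now at (x=12, y=0)
  R: turn right, now facing East
  L: turn left, now facing North
Final: (x=12, y=0), facing North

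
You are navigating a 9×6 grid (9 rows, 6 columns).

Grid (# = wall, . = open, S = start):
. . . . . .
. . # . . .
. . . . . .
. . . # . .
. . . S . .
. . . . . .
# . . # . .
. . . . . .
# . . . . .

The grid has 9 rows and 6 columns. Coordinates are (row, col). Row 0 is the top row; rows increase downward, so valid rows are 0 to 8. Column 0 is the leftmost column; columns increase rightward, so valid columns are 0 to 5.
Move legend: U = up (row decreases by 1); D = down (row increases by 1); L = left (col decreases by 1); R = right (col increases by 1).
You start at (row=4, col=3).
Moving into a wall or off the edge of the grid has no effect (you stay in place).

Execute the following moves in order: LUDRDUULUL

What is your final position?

Start: (row=4, col=3)
  L (left): (row=4, col=3) -> (row=4, col=2)
  U (up): (row=4, col=2) -> (row=3, col=2)
  D (down): (row=3, col=2) -> (row=4, col=2)
  R (right): (row=4, col=2) -> (row=4, col=3)
  D (down): (row=4, col=3) -> (row=5, col=3)
  U (up): (row=5, col=3) -> (row=4, col=3)
  U (up): blocked, stay at (row=4, col=3)
  L (left): (row=4, col=3) -> (row=4, col=2)
  U (up): (row=4, col=2) -> (row=3, col=2)
  L (left): (row=3, col=2) -> (row=3, col=1)
Final: (row=3, col=1)

Answer: Final position: (row=3, col=1)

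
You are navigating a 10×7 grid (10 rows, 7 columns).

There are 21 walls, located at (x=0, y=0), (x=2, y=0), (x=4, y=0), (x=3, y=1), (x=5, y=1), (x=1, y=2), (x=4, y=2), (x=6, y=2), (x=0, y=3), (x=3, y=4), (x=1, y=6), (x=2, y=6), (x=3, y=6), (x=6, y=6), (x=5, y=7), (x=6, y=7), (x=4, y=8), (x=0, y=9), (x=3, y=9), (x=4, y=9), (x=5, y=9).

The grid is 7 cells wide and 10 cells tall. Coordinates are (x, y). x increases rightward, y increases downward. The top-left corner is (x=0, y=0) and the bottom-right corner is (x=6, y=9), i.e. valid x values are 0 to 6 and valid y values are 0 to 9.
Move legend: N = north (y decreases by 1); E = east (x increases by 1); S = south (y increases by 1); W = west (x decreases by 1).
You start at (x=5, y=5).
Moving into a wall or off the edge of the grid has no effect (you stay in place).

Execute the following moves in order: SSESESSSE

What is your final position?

Start: (x=5, y=5)
  S (south): (x=5, y=5) -> (x=5, y=6)
  S (south): blocked, stay at (x=5, y=6)
  E (east): blocked, stay at (x=5, y=6)
  S (south): blocked, stay at (x=5, y=6)
  E (east): blocked, stay at (x=5, y=6)
  [×3]S (south): blocked, stay at (x=5, y=6)
  E (east): blocked, stay at (x=5, y=6)
Final: (x=5, y=6)

Answer: Final position: (x=5, y=6)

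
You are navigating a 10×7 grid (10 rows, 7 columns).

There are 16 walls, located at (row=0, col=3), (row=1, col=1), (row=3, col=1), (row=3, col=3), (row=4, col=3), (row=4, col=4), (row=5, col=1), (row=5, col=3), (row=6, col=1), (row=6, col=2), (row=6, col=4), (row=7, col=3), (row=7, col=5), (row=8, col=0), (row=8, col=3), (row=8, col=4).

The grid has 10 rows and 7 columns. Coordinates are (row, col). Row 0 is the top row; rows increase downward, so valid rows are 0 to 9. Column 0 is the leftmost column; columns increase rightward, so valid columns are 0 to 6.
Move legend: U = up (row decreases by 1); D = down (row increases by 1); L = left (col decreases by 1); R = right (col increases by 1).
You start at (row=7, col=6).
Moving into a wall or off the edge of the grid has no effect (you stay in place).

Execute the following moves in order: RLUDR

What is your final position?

Start: (row=7, col=6)
  R (right): blocked, stay at (row=7, col=6)
  L (left): blocked, stay at (row=7, col=6)
  U (up): (row=7, col=6) -> (row=6, col=6)
  D (down): (row=6, col=6) -> (row=7, col=6)
  R (right): blocked, stay at (row=7, col=6)
Final: (row=7, col=6)

Answer: Final position: (row=7, col=6)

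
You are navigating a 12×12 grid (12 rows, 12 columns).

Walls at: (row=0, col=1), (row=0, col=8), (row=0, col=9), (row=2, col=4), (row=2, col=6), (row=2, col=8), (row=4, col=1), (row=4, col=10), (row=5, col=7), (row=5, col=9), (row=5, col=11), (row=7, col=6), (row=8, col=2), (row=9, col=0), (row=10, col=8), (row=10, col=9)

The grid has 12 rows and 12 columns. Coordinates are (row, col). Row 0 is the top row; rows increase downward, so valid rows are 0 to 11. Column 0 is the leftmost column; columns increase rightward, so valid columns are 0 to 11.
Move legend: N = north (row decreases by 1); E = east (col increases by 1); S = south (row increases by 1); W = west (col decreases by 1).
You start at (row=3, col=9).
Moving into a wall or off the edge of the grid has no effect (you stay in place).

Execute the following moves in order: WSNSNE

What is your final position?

Start: (row=3, col=9)
  W (west): (row=3, col=9) -> (row=3, col=8)
  S (south): (row=3, col=8) -> (row=4, col=8)
  N (north): (row=4, col=8) -> (row=3, col=8)
  S (south): (row=3, col=8) -> (row=4, col=8)
  N (north): (row=4, col=8) -> (row=3, col=8)
  E (east): (row=3, col=8) -> (row=3, col=9)
Final: (row=3, col=9)

Answer: Final position: (row=3, col=9)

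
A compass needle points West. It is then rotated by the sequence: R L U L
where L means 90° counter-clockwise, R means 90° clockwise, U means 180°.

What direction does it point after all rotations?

Start: West
  R (right (90° clockwise)) -> North
  L (left (90° counter-clockwise)) -> West
  U (U-turn (180°)) -> East
  L (left (90° counter-clockwise)) -> North
Final: North

Answer: Final heading: North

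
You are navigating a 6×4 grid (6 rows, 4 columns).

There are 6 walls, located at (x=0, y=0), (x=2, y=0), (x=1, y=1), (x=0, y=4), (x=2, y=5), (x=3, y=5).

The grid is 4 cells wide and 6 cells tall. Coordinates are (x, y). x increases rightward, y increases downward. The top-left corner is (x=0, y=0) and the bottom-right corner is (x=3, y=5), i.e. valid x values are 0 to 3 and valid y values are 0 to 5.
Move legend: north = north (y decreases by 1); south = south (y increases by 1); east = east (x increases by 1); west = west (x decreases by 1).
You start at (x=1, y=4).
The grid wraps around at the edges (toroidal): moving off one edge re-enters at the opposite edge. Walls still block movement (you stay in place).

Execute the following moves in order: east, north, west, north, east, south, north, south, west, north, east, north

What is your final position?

Answer: Final position: (x=2, y=1)

Derivation:
Start: (x=1, y=4)
  east (east): (x=1, y=4) -> (x=2, y=4)
  north (north): (x=2, y=4) -> (x=2, y=3)
  west (west): (x=2, y=3) -> (x=1, y=3)
  north (north): (x=1, y=3) -> (x=1, y=2)
  east (east): (x=1, y=2) -> (x=2, y=2)
  south (south): (x=2, y=2) -> (x=2, y=3)
  north (north): (x=2, y=3) -> (x=2, y=2)
  south (south): (x=2, y=2) -> (x=2, y=3)
  west (west): (x=2, y=3) -> (x=1, y=3)
  north (north): (x=1, y=3) -> (x=1, y=2)
  east (east): (x=1, y=2) -> (x=2, y=2)
  north (north): (x=2, y=2) -> (x=2, y=1)
Final: (x=2, y=1)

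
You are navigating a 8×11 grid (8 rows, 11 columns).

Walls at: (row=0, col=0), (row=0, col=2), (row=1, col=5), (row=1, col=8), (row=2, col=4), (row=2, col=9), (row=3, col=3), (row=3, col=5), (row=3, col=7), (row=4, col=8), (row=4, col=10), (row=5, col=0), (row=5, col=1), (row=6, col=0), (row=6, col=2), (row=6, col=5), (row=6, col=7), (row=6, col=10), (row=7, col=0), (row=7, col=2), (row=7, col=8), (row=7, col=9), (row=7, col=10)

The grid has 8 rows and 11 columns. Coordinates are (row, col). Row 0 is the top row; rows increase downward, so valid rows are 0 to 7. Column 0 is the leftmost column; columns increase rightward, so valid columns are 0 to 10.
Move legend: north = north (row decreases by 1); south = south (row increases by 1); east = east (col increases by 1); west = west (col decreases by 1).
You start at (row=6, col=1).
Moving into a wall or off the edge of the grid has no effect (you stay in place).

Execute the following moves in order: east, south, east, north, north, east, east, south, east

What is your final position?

Start: (row=6, col=1)
  east (east): blocked, stay at (row=6, col=1)
  south (south): (row=6, col=1) -> (row=7, col=1)
  east (east): blocked, stay at (row=7, col=1)
  north (north): (row=7, col=1) -> (row=6, col=1)
  north (north): blocked, stay at (row=6, col=1)
  east (east): blocked, stay at (row=6, col=1)
  east (east): blocked, stay at (row=6, col=1)
  south (south): (row=6, col=1) -> (row=7, col=1)
  east (east): blocked, stay at (row=7, col=1)
Final: (row=7, col=1)

Answer: Final position: (row=7, col=1)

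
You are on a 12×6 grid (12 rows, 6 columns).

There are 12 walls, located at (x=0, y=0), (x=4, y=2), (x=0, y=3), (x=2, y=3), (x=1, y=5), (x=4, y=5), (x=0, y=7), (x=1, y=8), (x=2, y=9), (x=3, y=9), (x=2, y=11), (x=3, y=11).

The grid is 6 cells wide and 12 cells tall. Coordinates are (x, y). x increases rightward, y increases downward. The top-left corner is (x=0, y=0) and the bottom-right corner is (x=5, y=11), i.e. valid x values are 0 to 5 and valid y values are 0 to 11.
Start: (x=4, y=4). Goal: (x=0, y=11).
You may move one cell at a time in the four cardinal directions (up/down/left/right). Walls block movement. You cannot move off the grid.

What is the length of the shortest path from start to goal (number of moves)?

Answer: Shortest path length: 13

Derivation:
BFS from (x=4, y=4) until reaching (x=0, y=11):
  Distance 0: (x=4, y=4)
  Distance 1: (x=4, y=3), (x=3, y=4), (x=5, y=4)
  Distance 2: (x=3, y=3), (x=5, y=3), (x=2, y=4), (x=3, y=5), (x=5, y=5)
  Distance 3: (x=3, y=2), (x=5, y=2), (x=1, y=4), (x=2, y=5), (x=3, y=6), (x=5, y=6)
  Distance 4: (x=3, y=1), (x=5, y=1), (x=2, y=2), (x=1, y=3), (x=0, y=4), (x=2, y=6), (x=4, y=6), (x=3, y=7), (x=5, y=7)
  Distance 5: (x=3, y=0), (x=5, y=0), (x=2, y=1), (x=4, y=1), (x=1, y=2), (x=0, y=5), (x=1, y=6), (x=2, y=7), (x=4, y=7), (x=3, y=8), (x=5, y=8)
  Distance 6: (x=2, y=0), (x=4, y=0), (x=1, y=1), (x=0, y=2), (x=0, y=6), (x=1, y=7), (x=2, y=8), (x=4, y=8), (x=5, y=9)
  Distance 7: (x=1, y=0), (x=0, y=1), (x=4, y=9), (x=5, y=10)
  Distance 8: (x=4, y=10), (x=5, y=11)
  Distance 9: (x=3, y=10), (x=4, y=11)
  Distance 10: (x=2, y=10)
  Distance 11: (x=1, y=10)
  Distance 12: (x=1, y=9), (x=0, y=10), (x=1, y=11)
  Distance 13: (x=0, y=9), (x=0, y=11)  <- goal reached here
One shortest path (13 moves): (x=4, y=4) -> (x=5, y=4) -> (x=5, y=5) -> (x=5, y=6) -> (x=4, y=6) -> (x=4, y=7) -> (x=4, y=8) -> (x=4, y=9) -> (x=4, y=10) -> (x=3, y=10) -> (x=2, y=10) -> (x=1, y=10) -> (x=0, y=10) -> (x=0, y=11)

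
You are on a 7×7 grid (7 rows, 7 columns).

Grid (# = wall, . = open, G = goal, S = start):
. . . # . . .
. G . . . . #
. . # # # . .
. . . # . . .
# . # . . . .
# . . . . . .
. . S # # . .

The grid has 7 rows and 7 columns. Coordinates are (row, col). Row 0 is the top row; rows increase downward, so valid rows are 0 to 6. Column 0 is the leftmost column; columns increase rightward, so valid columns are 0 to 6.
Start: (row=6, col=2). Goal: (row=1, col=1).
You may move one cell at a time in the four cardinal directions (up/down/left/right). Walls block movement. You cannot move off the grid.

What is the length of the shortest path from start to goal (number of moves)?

Answer: Shortest path length: 6

Derivation:
BFS from (row=6, col=2) until reaching (row=1, col=1):
  Distance 0: (row=6, col=2)
  Distance 1: (row=5, col=2), (row=6, col=1)
  Distance 2: (row=5, col=1), (row=5, col=3), (row=6, col=0)
  Distance 3: (row=4, col=1), (row=4, col=3), (row=5, col=4)
  Distance 4: (row=3, col=1), (row=4, col=4), (row=5, col=5)
  Distance 5: (row=2, col=1), (row=3, col=0), (row=3, col=2), (row=3, col=4), (row=4, col=5), (row=5, col=6), (row=6, col=5)
  Distance 6: (row=1, col=1), (row=2, col=0), (row=3, col=5), (row=4, col=6), (row=6, col=6)  <- goal reached here
One shortest path (6 moves): (row=6, col=2) -> (row=6, col=1) -> (row=5, col=1) -> (row=4, col=1) -> (row=3, col=1) -> (row=2, col=1) -> (row=1, col=1)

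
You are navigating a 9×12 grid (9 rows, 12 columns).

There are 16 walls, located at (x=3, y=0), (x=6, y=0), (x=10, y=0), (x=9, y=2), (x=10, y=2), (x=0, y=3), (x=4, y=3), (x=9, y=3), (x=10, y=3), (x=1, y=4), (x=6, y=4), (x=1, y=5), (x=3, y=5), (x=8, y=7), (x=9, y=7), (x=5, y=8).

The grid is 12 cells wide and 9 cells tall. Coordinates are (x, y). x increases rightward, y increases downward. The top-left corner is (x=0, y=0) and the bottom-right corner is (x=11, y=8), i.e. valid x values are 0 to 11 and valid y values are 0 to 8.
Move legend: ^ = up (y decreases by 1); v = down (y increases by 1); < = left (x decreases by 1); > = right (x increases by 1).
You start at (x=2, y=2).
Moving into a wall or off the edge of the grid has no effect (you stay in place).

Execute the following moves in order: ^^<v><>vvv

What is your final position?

Start: (x=2, y=2)
  ^ (up): (x=2, y=2) -> (x=2, y=1)
  ^ (up): (x=2, y=1) -> (x=2, y=0)
  < (left): (x=2, y=0) -> (x=1, y=0)
  v (down): (x=1, y=0) -> (x=1, y=1)
  > (right): (x=1, y=1) -> (x=2, y=1)
  < (left): (x=2, y=1) -> (x=1, y=1)
  > (right): (x=1, y=1) -> (x=2, y=1)
  v (down): (x=2, y=1) -> (x=2, y=2)
  v (down): (x=2, y=2) -> (x=2, y=3)
  v (down): (x=2, y=3) -> (x=2, y=4)
Final: (x=2, y=4)

Answer: Final position: (x=2, y=4)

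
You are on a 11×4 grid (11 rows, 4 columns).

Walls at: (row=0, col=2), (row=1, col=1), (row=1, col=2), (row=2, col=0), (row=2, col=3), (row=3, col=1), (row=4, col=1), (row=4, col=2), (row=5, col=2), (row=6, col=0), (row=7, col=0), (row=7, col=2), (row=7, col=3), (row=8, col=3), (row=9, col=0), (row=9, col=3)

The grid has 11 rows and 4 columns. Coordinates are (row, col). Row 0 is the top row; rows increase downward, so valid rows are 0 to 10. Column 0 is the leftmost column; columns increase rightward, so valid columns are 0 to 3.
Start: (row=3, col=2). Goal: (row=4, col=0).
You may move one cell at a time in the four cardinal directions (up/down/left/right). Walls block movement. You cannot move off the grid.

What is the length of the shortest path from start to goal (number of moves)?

Answer: Shortest path length: 9

Derivation:
BFS from (row=3, col=2) until reaching (row=4, col=0):
  Distance 0: (row=3, col=2)
  Distance 1: (row=2, col=2), (row=3, col=3)
  Distance 2: (row=2, col=1), (row=4, col=3)
  Distance 3: (row=5, col=3)
  Distance 4: (row=6, col=3)
  Distance 5: (row=6, col=2)
  Distance 6: (row=6, col=1)
  Distance 7: (row=5, col=1), (row=7, col=1)
  Distance 8: (row=5, col=0), (row=8, col=1)
  Distance 9: (row=4, col=0), (row=8, col=0), (row=8, col=2), (row=9, col=1)  <- goal reached here
One shortest path (9 moves): (row=3, col=2) -> (row=3, col=3) -> (row=4, col=3) -> (row=5, col=3) -> (row=6, col=3) -> (row=6, col=2) -> (row=6, col=1) -> (row=5, col=1) -> (row=5, col=0) -> (row=4, col=0)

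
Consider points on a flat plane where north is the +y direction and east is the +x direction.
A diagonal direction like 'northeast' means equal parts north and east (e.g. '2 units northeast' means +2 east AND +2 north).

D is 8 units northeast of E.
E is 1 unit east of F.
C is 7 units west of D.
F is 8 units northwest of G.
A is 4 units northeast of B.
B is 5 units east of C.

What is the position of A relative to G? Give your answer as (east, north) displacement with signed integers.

Place G at the origin (east=0, north=0).
  F is 8 units northwest of G: delta (east=-8, north=+8); F at (east=-8, north=8).
  E is 1 unit east of F: delta (east=+1, north=+0); E at (east=-7, north=8).
  D is 8 units northeast of E: delta (east=+8, north=+8); D at (east=1, north=16).
  C is 7 units west of D: delta (east=-7, north=+0); C at (east=-6, north=16).
  B is 5 units east of C: delta (east=+5, north=+0); B at (east=-1, north=16).
  A is 4 units northeast of B: delta (east=+4, north=+4); A at (east=3, north=20).
Therefore A relative to G: (east=3, north=20).

Answer: A is at (east=3, north=20) relative to G.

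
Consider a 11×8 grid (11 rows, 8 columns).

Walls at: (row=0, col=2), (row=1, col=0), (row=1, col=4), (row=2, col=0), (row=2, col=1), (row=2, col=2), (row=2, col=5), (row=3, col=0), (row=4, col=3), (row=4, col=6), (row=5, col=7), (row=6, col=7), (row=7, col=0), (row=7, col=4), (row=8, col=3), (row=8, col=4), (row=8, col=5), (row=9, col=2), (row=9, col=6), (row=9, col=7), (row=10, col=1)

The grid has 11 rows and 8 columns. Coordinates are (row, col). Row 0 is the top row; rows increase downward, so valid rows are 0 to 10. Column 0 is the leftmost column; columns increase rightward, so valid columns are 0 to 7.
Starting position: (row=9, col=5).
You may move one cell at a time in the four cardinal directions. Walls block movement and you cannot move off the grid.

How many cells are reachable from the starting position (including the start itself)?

BFS flood-fill from (row=9, col=5):
  Distance 0: (row=9, col=5)
  Distance 1: (row=9, col=4), (row=10, col=5)
  Distance 2: (row=9, col=3), (row=10, col=4), (row=10, col=6)
  Distance 3: (row=10, col=3), (row=10, col=7)
  Distance 4: (row=10, col=2)
Total reachable: 9 (grid has 67 open cells total)

Answer: Reachable cells: 9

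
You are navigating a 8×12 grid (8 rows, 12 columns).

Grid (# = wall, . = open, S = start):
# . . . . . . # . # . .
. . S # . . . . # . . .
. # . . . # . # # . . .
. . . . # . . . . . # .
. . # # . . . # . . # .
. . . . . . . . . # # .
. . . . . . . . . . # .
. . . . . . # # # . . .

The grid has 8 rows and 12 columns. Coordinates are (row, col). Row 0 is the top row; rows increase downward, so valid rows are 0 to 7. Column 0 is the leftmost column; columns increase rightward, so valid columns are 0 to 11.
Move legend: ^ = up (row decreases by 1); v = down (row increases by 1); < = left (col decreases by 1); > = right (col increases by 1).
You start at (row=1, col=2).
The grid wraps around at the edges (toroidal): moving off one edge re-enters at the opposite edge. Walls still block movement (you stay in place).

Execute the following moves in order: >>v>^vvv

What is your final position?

Start: (row=1, col=2)
  > (right): blocked, stay at (row=1, col=2)
  > (right): blocked, stay at (row=1, col=2)
  v (down): (row=1, col=2) -> (row=2, col=2)
  > (right): (row=2, col=2) -> (row=2, col=3)
  ^ (up): blocked, stay at (row=2, col=3)
  v (down): (row=2, col=3) -> (row=3, col=3)
  v (down): blocked, stay at (row=3, col=3)
  v (down): blocked, stay at (row=3, col=3)
Final: (row=3, col=3)

Answer: Final position: (row=3, col=3)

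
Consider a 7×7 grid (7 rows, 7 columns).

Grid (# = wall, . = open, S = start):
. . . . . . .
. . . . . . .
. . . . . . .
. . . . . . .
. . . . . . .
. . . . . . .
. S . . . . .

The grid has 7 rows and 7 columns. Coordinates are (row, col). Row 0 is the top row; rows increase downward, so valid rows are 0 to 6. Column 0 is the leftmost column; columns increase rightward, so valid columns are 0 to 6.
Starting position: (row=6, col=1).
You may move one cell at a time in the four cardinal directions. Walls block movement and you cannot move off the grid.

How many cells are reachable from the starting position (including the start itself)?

Answer: Reachable cells: 49

Derivation:
BFS flood-fill from (row=6, col=1):
  Distance 0: (row=6, col=1)
  Distance 1: (row=5, col=1), (row=6, col=0), (row=6, col=2)
  Distance 2: (row=4, col=1), (row=5, col=0), (row=5, col=2), (row=6, col=3)
  Distance 3: (row=3, col=1), (row=4, col=0), (row=4, col=2), (row=5, col=3), (row=6, col=4)
  Distance 4: (row=2, col=1), (row=3, col=0), (row=3, col=2), (row=4, col=3), (row=5, col=4), (row=6, col=5)
  Distance 5: (row=1, col=1), (row=2, col=0), (row=2, col=2), (row=3, col=3), (row=4, col=4), (row=5, col=5), (row=6, col=6)
  Distance 6: (row=0, col=1), (row=1, col=0), (row=1, col=2), (row=2, col=3), (row=3, col=4), (row=4, col=5), (row=5, col=6)
  Distance 7: (row=0, col=0), (row=0, col=2), (row=1, col=3), (row=2, col=4), (row=3, col=5), (row=4, col=6)
  Distance 8: (row=0, col=3), (row=1, col=4), (row=2, col=5), (row=3, col=6)
  Distance 9: (row=0, col=4), (row=1, col=5), (row=2, col=6)
  Distance 10: (row=0, col=5), (row=1, col=6)
  Distance 11: (row=0, col=6)
Total reachable: 49 (grid has 49 open cells total)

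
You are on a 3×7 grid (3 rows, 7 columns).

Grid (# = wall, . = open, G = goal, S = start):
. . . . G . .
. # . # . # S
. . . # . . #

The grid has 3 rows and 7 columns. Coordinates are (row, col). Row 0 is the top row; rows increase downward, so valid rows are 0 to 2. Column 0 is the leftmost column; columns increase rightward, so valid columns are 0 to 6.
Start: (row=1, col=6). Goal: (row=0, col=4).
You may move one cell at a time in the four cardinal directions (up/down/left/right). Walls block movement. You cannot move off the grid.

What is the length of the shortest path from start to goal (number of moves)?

Answer: Shortest path length: 3

Derivation:
BFS from (row=1, col=6) until reaching (row=0, col=4):
  Distance 0: (row=1, col=6)
  Distance 1: (row=0, col=6)
  Distance 2: (row=0, col=5)
  Distance 3: (row=0, col=4)  <- goal reached here
One shortest path (3 moves): (row=1, col=6) -> (row=0, col=6) -> (row=0, col=5) -> (row=0, col=4)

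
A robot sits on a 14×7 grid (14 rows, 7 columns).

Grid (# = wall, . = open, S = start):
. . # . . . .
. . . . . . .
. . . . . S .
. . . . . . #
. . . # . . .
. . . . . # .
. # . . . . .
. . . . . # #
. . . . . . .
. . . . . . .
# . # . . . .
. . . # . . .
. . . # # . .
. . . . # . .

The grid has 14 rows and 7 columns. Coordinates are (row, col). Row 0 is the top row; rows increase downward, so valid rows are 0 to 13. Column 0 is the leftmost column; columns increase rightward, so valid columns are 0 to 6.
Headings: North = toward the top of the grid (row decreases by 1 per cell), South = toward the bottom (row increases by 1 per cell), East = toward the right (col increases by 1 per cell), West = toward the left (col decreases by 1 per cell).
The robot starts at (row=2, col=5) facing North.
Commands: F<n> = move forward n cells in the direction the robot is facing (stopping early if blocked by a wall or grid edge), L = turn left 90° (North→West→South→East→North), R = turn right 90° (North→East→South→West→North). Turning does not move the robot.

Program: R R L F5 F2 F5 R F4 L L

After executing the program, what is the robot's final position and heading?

Answer: Final position: (row=2, col=6), facing North

Derivation:
Start: (row=2, col=5), facing North
  R: turn right, now facing East
  R: turn right, now facing South
  L: turn left, now facing East
  F5: move forward 1/5 (blocked), now at (row=2, col=6)
  F2: move forward 0/2 (blocked), now at (row=2, col=6)
  F5: move forward 0/5 (blocked), now at (row=2, col=6)
  R: turn right, now facing South
  F4: move forward 0/4 (blocked), now at (row=2, col=6)
  L: turn left, now facing East
  L: turn left, now facing North
Final: (row=2, col=6), facing North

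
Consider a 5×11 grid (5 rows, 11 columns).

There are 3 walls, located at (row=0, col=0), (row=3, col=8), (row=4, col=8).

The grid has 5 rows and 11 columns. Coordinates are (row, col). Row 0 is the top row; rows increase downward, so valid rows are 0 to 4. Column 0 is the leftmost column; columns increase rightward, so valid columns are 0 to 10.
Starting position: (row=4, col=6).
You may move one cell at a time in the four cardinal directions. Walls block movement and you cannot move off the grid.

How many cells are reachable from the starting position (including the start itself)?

Answer: Reachable cells: 52

Derivation:
BFS flood-fill from (row=4, col=6):
  Distance 0: (row=4, col=6)
  Distance 1: (row=3, col=6), (row=4, col=5), (row=4, col=7)
  Distance 2: (row=2, col=6), (row=3, col=5), (row=3, col=7), (row=4, col=4)
  Distance 3: (row=1, col=6), (row=2, col=5), (row=2, col=7), (row=3, col=4), (row=4, col=3)
  Distance 4: (row=0, col=6), (row=1, col=5), (row=1, col=7), (row=2, col=4), (row=2, col=8), (row=3, col=3), (row=4, col=2)
  Distance 5: (row=0, col=5), (row=0, col=7), (row=1, col=4), (row=1, col=8), (row=2, col=3), (row=2, col=9), (row=3, col=2), (row=4, col=1)
  Distance 6: (row=0, col=4), (row=0, col=8), (row=1, col=3), (row=1, col=9), (row=2, col=2), (row=2, col=10), (row=3, col=1), (row=3, col=9), (row=4, col=0)
  Distance 7: (row=0, col=3), (row=0, col=9), (row=1, col=2), (row=1, col=10), (row=2, col=1), (row=3, col=0), (row=3, col=10), (row=4, col=9)
  Distance 8: (row=0, col=2), (row=0, col=10), (row=1, col=1), (row=2, col=0), (row=4, col=10)
  Distance 9: (row=0, col=1), (row=1, col=0)
Total reachable: 52 (grid has 52 open cells total)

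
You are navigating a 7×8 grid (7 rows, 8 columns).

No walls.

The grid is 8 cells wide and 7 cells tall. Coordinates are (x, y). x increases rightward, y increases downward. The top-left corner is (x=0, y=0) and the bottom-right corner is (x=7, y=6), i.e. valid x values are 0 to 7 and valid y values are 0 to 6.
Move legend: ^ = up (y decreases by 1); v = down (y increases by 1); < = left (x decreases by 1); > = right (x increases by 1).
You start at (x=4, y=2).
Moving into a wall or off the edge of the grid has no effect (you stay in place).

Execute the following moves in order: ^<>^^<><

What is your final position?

Start: (x=4, y=2)
  ^ (up): (x=4, y=2) -> (x=4, y=1)
  < (left): (x=4, y=1) -> (x=3, y=1)
  > (right): (x=3, y=1) -> (x=4, y=1)
  ^ (up): (x=4, y=1) -> (x=4, y=0)
  ^ (up): blocked, stay at (x=4, y=0)
  < (left): (x=4, y=0) -> (x=3, y=0)
  > (right): (x=3, y=0) -> (x=4, y=0)
  < (left): (x=4, y=0) -> (x=3, y=0)
Final: (x=3, y=0)

Answer: Final position: (x=3, y=0)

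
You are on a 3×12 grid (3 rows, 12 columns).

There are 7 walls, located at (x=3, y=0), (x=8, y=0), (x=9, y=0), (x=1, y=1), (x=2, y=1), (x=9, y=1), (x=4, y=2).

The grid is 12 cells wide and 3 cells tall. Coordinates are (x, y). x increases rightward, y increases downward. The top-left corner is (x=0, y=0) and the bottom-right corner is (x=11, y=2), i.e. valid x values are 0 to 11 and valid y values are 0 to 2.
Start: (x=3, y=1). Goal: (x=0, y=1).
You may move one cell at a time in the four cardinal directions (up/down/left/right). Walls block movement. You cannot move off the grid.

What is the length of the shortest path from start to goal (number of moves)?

Answer: Shortest path length: 5

Derivation:
BFS from (x=3, y=1) until reaching (x=0, y=1):
  Distance 0: (x=3, y=1)
  Distance 1: (x=4, y=1), (x=3, y=2)
  Distance 2: (x=4, y=0), (x=5, y=1), (x=2, y=2)
  Distance 3: (x=5, y=0), (x=6, y=1), (x=1, y=2), (x=5, y=2)
  Distance 4: (x=6, y=0), (x=7, y=1), (x=0, y=2), (x=6, y=2)
  Distance 5: (x=7, y=0), (x=0, y=1), (x=8, y=1), (x=7, y=2)  <- goal reached here
One shortest path (5 moves): (x=3, y=1) -> (x=3, y=2) -> (x=2, y=2) -> (x=1, y=2) -> (x=0, y=2) -> (x=0, y=1)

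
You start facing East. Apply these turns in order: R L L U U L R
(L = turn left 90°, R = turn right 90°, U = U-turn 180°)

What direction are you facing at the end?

Answer: Final heading: North

Derivation:
Start: East
  R (right (90° clockwise)) -> South
  L (left (90° counter-clockwise)) -> East
  L (left (90° counter-clockwise)) -> North
  U (U-turn (180°)) -> South
  U (U-turn (180°)) -> North
  L (left (90° counter-clockwise)) -> West
  R (right (90° clockwise)) -> North
Final: North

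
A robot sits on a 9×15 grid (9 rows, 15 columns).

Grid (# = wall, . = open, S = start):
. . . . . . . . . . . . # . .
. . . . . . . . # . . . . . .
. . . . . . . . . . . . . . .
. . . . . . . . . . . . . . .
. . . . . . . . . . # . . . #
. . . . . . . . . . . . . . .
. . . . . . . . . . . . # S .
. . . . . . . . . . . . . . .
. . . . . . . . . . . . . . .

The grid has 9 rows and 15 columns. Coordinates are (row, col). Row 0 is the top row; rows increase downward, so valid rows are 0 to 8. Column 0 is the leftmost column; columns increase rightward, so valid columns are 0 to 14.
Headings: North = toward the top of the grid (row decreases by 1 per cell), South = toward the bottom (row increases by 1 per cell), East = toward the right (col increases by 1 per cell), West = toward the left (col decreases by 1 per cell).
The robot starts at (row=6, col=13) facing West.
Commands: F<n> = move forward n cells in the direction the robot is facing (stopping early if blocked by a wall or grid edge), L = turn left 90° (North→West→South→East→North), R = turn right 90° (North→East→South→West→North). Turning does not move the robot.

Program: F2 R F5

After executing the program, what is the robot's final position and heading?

Answer: Final position: (row=1, col=13), facing North

Derivation:
Start: (row=6, col=13), facing West
  F2: move forward 0/2 (blocked), now at (row=6, col=13)
  R: turn right, now facing North
  F5: move forward 5, now at (row=1, col=13)
Final: (row=1, col=13), facing North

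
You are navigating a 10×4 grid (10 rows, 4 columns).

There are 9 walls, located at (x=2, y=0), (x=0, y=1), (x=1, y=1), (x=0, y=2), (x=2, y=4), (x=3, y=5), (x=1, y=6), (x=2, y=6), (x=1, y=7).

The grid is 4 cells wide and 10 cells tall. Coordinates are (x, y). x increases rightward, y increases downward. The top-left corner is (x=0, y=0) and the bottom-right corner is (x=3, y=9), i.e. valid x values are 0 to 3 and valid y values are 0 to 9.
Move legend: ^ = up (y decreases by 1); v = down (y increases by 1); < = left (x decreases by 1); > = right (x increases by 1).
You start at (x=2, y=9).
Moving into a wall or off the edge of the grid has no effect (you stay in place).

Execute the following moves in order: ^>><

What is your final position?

Start: (x=2, y=9)
  ^ (up): (x=2, y=9) -> (x=2, y=8)
  > (right): (x=2, y=8) -> (x=3, y=8)
  > (right): blocked, stay at (x=3, y=8)
  < (left): (x=3, y=8) -> (x=2, y=8)
Final: (x=2, y=8)

Answer: Final position: (x=2, y=8)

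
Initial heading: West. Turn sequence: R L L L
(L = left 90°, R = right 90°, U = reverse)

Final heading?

Answer: Final heading: East

Derivation:
Start: West
  R (right (90° clockwise)) -> North
  L (left (90° counter-clockwise)) -> West
  L (left (90° counter-clockwise)) -> South
  L (left (90° counter-clockwise)) -> East
Final: East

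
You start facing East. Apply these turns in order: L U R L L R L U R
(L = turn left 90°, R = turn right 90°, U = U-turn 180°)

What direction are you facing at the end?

Answer: Final heading: North

Derivation:
Start: East
  L (left (90° counter-clockwise)) -> North
  U (U-turn (180°)) -> South
  R (right (90° clockwise)) -> West
  L (left (90° counter-clockwise)) -> South
  L (left (90° counter-clockwise)) -> East
  R (right (90° clockwise)) -> South
  L (left (90° counter-clockwise)) -> East
  U (U-turn (180°)) -> West
  R (right (90° clockwise)) -> North
Final: North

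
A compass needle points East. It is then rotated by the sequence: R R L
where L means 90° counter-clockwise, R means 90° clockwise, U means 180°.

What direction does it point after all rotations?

Answer: Final heading: South

Derivation:
Start: East
  R (right (90° clockwise)) -> South
  R (right (90° clockwise)) -> West
  L (left (90° counter-clockwise)) -> South
Final: South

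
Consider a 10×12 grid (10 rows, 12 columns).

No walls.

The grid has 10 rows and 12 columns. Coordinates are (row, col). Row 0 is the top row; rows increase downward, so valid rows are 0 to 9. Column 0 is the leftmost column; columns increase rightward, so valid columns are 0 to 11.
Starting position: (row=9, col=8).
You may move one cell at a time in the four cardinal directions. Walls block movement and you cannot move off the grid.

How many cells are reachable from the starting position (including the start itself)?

Answer: Reachable cells: 120

Derivation:
BFS flood-fill from (row=9, col=8):
  Distance 0: (row=9, col=8)
  Distance 1: (row=8, col=8), (row=9, col=7), (row=9, col=9)
  Distance 2: (row=7, col=8), (row=8, col=7), (row=8, col=9), (row=9, col=6), (row=9, col=10)
  Distance 3: (row=6, col=8), (row=7, col=7), (row=7, col=9), (row=8, col=6), (row=8, col=10), (row=9, col=5), (row=9, col=11)
  Distance 4: (row=5, col=8), (row=6, col=7), (row=6, col=9), (row=7, col=6), (row=7, col=10), (row=8, col=5), (row=8, col=11), (row=9, col=4)
  Distance 5: (row=4, col=8), (row=5, col=7), (row=5, col=9), (row=6, col=6), (row=6, col=10), (row=7, col=5), (row=7, col=11), (row=8, col=4), (row=9, col=3)
  Distance 6: (row=3, col=8), (row=4, col=7), (row=4, col=9), (row=5, col=6), (row=5, col=10), (row=6, col=5), (row=6, col=11), (row=7, col=4), (row=8, col=3), (row=9, col=2)
  Distance 7: (row=2, col=8), (row=3, col=7), (row=3, col=9), (row=4, col=6), (row=4, col=10), (row=5, col=5), (row=5, col=11), (row=6, col=4), (row=7, col=3), (row=8, col=2), (row=9, col=1)
  Distance 8: (row=1, col=8), (row=2, col=7), (row=2, col=9), (row=3, col=6), (row=3, col=10), (row=4, col=5), (row=4, col=11), (row=5, col=4), (row=6, col=3), (row=7, col=2), (row=8, col=1), (row=9, col=0)
  Distance 9: (row=0, col=8), (row=1, col=7), (row=1, col=9), (row=2, col=6), (row=2, col=10), (row=3, col=5), (row=3, col=11), (row=4, col=4), (row=5, col=3), (row=6, col=2), (row=7, col=1), (row=8, col=0)
  Distance 10: (row=0, col=7), (row=0, col=9), (row=1, col=6), (row=1, col=10), (row=2, col=5), (row=2, col=11), (row=3, col=4), (row=4, col=3), (row=5, col=2), (row=6, col=1), (row=7, col=0)
  Distance 11: (row=0, col=6), (row=0, col=10), (row=1, col=5), (row=1, col=11), (row=2, col=4), (row=3, col=3), (row=4, col=2), (row=5, col=1), (row=6, col=0)
  Distance 12: (row=0, col=5), (row=0, col=11), (row=1, col=4), (row=2, col=3), (row=3, col=2), (row=4, col=1), (row=5, col=0)
  Distance 13: (row=0, col=4), (row=1, col=3), (row=2, col=2), (row=3, col=1), (row=4, col=0)
  Distance 14: (row=0, col=3), (row=1, col=2), (row=2, col=1), (row=3, col=0)
  Distance 15: (row=0, col=2), (row=1, col=1), (row=2, col=0)
  Distance 16: (row=0, col=1), (row=1, col=0)
  Distance 17: (row=0, col=0)
Total reachable: 120 (grid has 120 open cells total)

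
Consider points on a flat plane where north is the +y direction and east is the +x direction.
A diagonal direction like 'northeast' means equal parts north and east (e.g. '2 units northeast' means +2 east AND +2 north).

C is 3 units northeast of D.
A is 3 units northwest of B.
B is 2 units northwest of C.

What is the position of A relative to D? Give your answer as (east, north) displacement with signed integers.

Place D at the origin (east=0, north=0).
  C is 3 units northeast of D: delta (east=+3, north=+3); C at (east=3, north=3).
  B is 2 units northwest of C: delta (east=-2, north=+2); B at (east=1, north=5).
  A is 3 units northwest of B: delta (east=-3, north=+3); A at (east=-2, north=8).
Therefore A relative to D: (east=-2, north=8).

Answer: A is at (east=-2, north=8) relative to D.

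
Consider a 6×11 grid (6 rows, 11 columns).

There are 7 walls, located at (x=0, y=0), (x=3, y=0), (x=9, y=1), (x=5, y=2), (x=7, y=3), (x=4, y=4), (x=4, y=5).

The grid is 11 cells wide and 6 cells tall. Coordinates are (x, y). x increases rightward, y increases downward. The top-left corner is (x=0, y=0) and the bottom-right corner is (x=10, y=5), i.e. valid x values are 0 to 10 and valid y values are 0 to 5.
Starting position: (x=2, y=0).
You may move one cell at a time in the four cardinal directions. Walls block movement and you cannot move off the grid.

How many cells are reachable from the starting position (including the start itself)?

BFS flood-fill from (x=2, y=0):
  Distance 0: (x=2, y=0)
  Distance 1: (x=1, y=0), (x=2, y=1)
  Distance 2: (x=1, y=1), (x=3, y=1), (x=2, y=2)
  Distance 3: (x=0, y=1), (x=4, y=1), (x=1, y=2), (x=3, y=2), (x=2, y=3)
  Distance 4: (x=4, y=0), (x=5, y=1), (x=0, y=2), (x=4, y=2), (x=1, y=3), (x=3, y=3), (x=2, y=4)
  Distance 5: (x=5, y=0), (x=6, y=1), (x=0, y=3), (x=4, y=3), (x=1, y=4), (x=3, y=4), (x=2, y=5)
  Distance 6: (x=6, y=0), (x=7, y=1), (x=6, y=2), (x=5, y=3), (x=0, y=4), (x=1, y=5), (x=3, y=5)
  Distance 7: (x=7, y=0), (x=8, y=1), (x=7, y=2), (x=6, y=3), (x=5, y=4), (x=0, y=5)
  Distance 8: (x=8, y=0), (x=8, y=2), (x=6, y=4), (x=5, y=5)
  Distance 9: (x=9, y=0), (x=9, y=2), (x=8, y=3), (x=7, y=4), (x=6, y=5)
  Distance 10: (x=10, y=0), (x=10, y=2), (x=9, y=3), (x=8, y=4), (x=7, y=5)
  Distance 11: (x=10, y=1), (x=10, y=3), (x=9, y=4), (x=8, y=5)
  Distance 12: (x=10, y=4), (x=9, y=5)
  Distance 13: (x=10, y=5)
Total reachable: 59 (grid has 59 open cells total)

Answer: Reachable cells: 59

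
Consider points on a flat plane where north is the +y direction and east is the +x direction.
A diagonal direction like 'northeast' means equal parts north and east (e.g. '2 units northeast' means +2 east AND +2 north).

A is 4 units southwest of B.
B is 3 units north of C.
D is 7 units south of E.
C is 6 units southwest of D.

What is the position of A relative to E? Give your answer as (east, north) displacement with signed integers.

Place E at the origin (east=0, north=0).
  D is 7 units south of E: delta (east=+0, north=-7); D at (east=0, north=-7).
  C is 6 units southwest of D: delta (east=-6, north=-6); C at (east=-6, north=-13).
  B is 3 units north of C: delta (east=+0, north=+3); B at (east=-6, north=-10).
  A is 4 units southwest of B: delta (east=-4, north=-4); A at (east=-10, north=-14).
Therefore A relative to E: (east=-10, north=-14).

Answer: A is at (east=-10, north=-14) relative to E.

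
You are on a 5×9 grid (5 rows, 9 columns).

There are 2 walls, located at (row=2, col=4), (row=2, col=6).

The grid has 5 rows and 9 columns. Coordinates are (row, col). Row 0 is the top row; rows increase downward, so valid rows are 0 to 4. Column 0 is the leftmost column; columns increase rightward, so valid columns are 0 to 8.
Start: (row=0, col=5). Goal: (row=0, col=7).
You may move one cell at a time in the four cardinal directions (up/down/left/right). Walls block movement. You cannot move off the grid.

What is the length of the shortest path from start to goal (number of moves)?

Answer: Shortest path length: 2

Derivation:
BFS from (row=0, col=5) until reaching (row=0, col=7):
  Distance 0: (row=0, col=5)
  Distance 1: (row=0, col=4), (row=0, col=6), (row=1, col=5)
  Distance 2: (row=0, col=3), (row=0, col=7), (row=1, col=4), (row=1, col=6), (row=2, col=5)  <- goal reached here
One shortest path (2 moves): (row=0, col=5) -> (row=0, col=6) -> (row=0, col=7)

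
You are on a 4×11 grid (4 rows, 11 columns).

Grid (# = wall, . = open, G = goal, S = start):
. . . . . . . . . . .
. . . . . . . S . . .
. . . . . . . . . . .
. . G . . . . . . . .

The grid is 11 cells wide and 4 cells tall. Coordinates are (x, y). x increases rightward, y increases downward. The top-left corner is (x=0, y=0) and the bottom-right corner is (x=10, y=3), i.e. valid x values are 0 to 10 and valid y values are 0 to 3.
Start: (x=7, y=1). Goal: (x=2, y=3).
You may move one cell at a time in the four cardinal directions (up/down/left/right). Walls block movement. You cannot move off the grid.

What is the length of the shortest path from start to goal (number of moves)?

Answer: Shortest path length: 7

Derivation:
BFS from (x=7, y=1) until reaching (x=2, y=3):
  Distance 0: (x=7, y=1)
  Distance 1: (x=7, y=0), (x=6, y=1), (x=8, y=1), (x=7, y=2)
  Distance 2: (x=6, y=0), (x=8, y=0), (x=5, y=1), (x=9, y=1), (x=6, y=2), (x=8, y=2), (x=7, y=3)
  Distance 3: (x=5, y=0), (x=9, y=0), (x=4, y=1), (x=10, y=1), (x=5, y=2), (x=9, y=2), (x=6, y=3), (x=8, y=3)
  Distance 4: (x=4, y=0), (x=10, y=0), (x=3, y=1), (x=4, y=2), (x=10, y=2), (x=5, y=3), (x=9, y=3)
  Distance 5: (x=3, y=0), (x=2, y=1), (x=3, y=2), (x=4, y=3), (x=10, y=3)
  Distance 6: (x=2, y=0), (x=1, y=1), (x=2, y=2), (x=3, y=3)
  Distance 7: (x=1, y=0), (x=0, y=1), (x=1, y=2), (x=2, y=3)  <- goal reached here
One shortest path (7 moves): (x=7, y=1) -> (x=6, y=1) -> (x=5, y=1) -> (x=4, y=1) -> (x=3, y=1) -> (x=2, y=1) -> (x=2, y=2) -> (x=2, y=3)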